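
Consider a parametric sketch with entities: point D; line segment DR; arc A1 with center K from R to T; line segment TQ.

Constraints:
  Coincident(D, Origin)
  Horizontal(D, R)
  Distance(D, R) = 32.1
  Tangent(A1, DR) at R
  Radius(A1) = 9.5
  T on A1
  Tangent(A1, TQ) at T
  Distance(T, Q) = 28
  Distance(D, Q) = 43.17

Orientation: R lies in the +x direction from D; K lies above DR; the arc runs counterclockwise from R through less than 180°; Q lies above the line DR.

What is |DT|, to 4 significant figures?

42.41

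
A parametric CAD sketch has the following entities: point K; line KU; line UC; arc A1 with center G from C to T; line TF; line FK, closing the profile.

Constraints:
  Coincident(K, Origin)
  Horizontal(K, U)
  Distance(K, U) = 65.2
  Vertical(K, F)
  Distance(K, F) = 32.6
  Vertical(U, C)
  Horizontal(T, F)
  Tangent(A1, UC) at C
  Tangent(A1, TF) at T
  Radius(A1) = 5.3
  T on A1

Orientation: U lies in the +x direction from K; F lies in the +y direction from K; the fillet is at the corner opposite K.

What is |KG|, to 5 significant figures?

65.828

K is at the origin; K and U share the same y with |KU| = 65.2 and U on the +x side, so U = (65.200, 0.0000). K and F share the same x with |KF| = 32.6 and F on the +y side, so F = (0.0000, 32.600). The virtual corner opposite K is at (65.200, 32.600). Tangency of A1 to UC means the radius GC is perpendicular to UC and since A1 is tangent to TF there, GT ⟂ TF, with radius 5.3, so the center G sits 5.3 in from both sides at G = (59.900, 27.300). Then |KG| = |G − K| = 65.828.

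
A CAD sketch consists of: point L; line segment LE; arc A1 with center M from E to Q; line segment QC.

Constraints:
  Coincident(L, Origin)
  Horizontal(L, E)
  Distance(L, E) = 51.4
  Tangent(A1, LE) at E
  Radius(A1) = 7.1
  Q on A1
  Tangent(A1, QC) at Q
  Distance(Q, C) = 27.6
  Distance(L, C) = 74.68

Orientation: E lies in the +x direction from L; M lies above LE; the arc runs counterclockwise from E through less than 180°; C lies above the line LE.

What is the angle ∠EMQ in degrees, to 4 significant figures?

67.80°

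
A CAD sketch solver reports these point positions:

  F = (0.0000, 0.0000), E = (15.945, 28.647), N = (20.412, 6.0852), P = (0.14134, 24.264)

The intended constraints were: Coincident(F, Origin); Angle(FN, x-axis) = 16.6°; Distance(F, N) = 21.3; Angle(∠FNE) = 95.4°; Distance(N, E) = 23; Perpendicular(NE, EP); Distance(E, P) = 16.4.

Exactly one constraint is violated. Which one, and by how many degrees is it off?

Perpendicular(NE, EP) — off by 4.30°.

F = (0.00, 0.00) ✓; FN at 16.60° ✓; |FN| = 21.30 ✓; ∠FNE = 95.40° ✓; |NE| = 23.00 ✓; ∠(NE, EP) = 94.30° ✗; |EP| = 16.40 ✓.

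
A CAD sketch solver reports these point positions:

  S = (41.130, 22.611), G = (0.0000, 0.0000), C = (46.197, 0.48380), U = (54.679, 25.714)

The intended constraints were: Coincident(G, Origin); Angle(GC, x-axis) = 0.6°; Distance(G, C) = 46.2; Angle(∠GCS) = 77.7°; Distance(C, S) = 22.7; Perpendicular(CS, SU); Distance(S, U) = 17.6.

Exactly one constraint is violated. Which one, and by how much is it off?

Distance(S, U) = 17.6 — off by 3.70.

G = (0.00, 0.00) ✓; GC at 0.6000° ✓; |GC| = 46.20 ✓; ∠GCS = 77.70° ✓; |CS| = 22.70 ✓; ∠(CS, SU) = 90.00° ✓; |SU| = 13.90 ✗.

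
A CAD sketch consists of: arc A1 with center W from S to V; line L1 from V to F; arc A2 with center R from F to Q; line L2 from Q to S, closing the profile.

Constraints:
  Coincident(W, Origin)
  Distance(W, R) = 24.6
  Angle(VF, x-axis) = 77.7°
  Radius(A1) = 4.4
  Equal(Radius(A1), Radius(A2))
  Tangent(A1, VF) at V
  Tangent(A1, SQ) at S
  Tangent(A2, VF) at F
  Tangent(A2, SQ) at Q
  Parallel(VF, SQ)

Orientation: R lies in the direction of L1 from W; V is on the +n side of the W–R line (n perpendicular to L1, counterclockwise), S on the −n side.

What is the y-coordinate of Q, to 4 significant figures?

23.10

The slot axis is L1's direction at 77.7°, so u = (cos 77.7°, sin 77.7°) = (0.2130, 0.9770) and n = (−sin 77.7°, cos 77.7°) = (-0.9770, 0.2130). W is at the origin and R lies 24.6 along u from W, so R = 24.6·u = (5.241, 24.04). Tangency of A1 to both parallel lines with radius 4.4 puts V and S at W ± 4.4·n: V = (-4.299, 0.9373), S = (4.299, -0.9373). Equal radii place F and Q the same way about R: F = R + 4.4·n = (0.9415, 24.97), Q = R − 4.4·n = (9.540, 23.10). So Q.y = 23.10.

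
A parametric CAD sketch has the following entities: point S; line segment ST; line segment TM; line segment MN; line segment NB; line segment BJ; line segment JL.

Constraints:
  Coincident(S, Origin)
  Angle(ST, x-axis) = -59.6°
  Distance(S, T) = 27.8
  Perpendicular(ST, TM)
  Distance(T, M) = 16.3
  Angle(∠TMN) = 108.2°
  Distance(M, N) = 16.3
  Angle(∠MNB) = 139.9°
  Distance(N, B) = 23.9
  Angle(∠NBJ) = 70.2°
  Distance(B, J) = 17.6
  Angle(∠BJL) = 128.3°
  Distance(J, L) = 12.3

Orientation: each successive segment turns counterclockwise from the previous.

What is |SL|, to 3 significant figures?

14.1

S is at the origin; ST runs at -59.6° with length 27.8, so T = (14.1, -24.0). ST is perpendicular to TM, so TM runs at 30.4°; with |TM| = 16.3, M = (28.1, -15.7). ∠TMN = 108.2° gives MN at 102° from the x-axis; with |MN| = 16.3, N = (24.7, 0.202). ∠MNB = 139.9° gives NB at 142° from the x-axis; with |NB| = 23.9, B = (5.77, 14.8). ∠NBJ = 70.2° gives BJ at -108° from the x-axis; with |BJ| = 17.6, J = (0.362, -1.93). ∠BJL = 128.3° gives JL at -56.2° from the x-axis; with |JL| = 12.3, L = (7.20, -12.2). Then |SL| = |L − S| = 14.1.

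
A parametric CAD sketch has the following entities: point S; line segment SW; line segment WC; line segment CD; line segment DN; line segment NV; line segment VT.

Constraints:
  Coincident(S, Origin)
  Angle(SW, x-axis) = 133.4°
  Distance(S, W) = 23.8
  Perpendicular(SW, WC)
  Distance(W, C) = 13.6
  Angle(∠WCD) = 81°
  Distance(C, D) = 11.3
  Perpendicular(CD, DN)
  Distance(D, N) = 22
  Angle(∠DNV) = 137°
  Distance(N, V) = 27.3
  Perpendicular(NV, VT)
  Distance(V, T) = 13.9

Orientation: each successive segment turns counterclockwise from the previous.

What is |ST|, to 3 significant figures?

48.8

S is at the origin; SW runs at 133.4° with length 23.8, so W = (-16.4, 17.3). SW is perpendicular to WC, so WC runs at -137°; with |WC| = 13.6, C = (-26.2, 7.95). ∠WCD = 81.0° gives CD at -37.6° from the x-axis; with |CD| = 11.3, D = (-17.3, 1.05). CD ⟂ DN, so DN runs at 52.4°; with |DN| = 22.0, N = (-3.86, 18.5). ∠DNV = 137.0° gives NV at 95.4° from the x-axis; with |NV| = 27.3, V = (-6.43, 45.7). The perpendicularity gives VT at right angles to NV, so VT runs at -175°; with |VT| = 13.9, T = (-20.3, 44.4). Then |ST| = |T − S| = 48.8.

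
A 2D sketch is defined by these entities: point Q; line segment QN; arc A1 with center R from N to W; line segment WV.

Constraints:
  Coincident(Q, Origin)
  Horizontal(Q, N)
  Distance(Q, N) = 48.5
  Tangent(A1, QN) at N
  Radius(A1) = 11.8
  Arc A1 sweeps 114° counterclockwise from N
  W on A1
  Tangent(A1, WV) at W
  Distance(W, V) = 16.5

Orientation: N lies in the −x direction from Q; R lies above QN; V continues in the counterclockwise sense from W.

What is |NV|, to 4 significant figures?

31.93

Q is at the origin; QN is horizontal with |QN| = 48.5 and N on the −x side, so N = (-48.50, 0.000). A1 meets QN tangentially, so RN is at right angles to QN, so R = N + (0, 11.8) = (-48.50, 11.80). On A1, N sits at bearing -90° from R; a 114° counterclockwise sweep puts W at bearing 24°, so W = R + 11.8·(cos 24°, sin 24°) = (-37.72, 16.60). A1 meets WV tangentially, so RW is at right angles to WV, so WV runs along (−sin 24°, cos 24°); with |WV| = 16.5, V = (-44.43, 31.67). Then |NV| = |V − N| = 31.93.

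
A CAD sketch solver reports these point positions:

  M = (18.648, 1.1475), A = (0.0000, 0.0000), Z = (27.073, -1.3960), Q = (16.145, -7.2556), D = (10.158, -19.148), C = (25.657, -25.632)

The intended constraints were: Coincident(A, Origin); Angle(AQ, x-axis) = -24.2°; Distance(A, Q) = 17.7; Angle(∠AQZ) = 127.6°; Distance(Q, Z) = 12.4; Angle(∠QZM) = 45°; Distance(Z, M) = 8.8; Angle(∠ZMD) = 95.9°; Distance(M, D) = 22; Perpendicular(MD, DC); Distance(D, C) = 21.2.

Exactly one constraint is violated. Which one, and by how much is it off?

Distance(D, C) = 21.2 — off by 4.40.

A = (0.00, 0.00) ✓; AQ at -24.20° ✓; |AQ| = 17.70 ✓; ∠AQZ = 127.6° ✓; |QZ| = 12.40 ✓; ∠QZM = 45.00° ✓; |ZM| = 8.801 ✓; ∠ZMD = 95.90° ✓; |MD| = 22.00 ✓; ∠(MD, DC) = 90.00° ✓; |DC| = 16.80 ✗.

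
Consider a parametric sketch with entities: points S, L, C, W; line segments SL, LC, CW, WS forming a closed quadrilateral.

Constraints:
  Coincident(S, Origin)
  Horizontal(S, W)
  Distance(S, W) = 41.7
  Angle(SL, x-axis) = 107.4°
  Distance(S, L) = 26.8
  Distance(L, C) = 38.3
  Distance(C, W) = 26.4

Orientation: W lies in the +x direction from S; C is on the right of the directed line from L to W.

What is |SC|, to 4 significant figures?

16.32

S is at the origin; SW is horizontal with |SW| = 41.7 and W in +x, so W = (41.7, 0). SL runs at 107.4° with |SL| = 26.8, so L = (-8.014, 25.57). C is determined by |LC| = 38.3 and |CW| = 26.4 together: it lies at the intersection of circle(L, 38.3) and circle(W, 26.4). With |LW| = 55.91, the foot of the radical line on LW is 34.84 from L and the perpendicular offset is √(38.3² − 34.84²) = 15.91. Taking the right-of-LW solution: C = (15.69, -4.511).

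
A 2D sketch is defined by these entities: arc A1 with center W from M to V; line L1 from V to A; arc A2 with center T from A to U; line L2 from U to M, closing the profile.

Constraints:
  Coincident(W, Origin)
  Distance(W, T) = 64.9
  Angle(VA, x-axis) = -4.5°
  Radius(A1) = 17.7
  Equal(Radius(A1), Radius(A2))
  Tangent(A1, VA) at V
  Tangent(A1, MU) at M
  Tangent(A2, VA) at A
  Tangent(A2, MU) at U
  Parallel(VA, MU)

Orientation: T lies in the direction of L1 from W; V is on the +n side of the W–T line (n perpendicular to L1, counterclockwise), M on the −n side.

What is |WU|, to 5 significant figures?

67.270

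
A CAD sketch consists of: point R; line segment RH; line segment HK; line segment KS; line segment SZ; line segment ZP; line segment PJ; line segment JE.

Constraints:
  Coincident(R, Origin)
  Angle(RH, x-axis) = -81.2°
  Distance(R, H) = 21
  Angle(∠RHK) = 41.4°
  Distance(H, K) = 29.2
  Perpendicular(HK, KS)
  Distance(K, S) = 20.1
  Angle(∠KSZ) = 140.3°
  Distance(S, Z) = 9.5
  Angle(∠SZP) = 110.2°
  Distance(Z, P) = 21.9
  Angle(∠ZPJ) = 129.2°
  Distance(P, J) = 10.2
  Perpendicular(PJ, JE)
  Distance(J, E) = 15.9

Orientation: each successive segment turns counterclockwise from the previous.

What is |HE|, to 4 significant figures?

14.93

R is at the origin; RH runs at -81.2° with length 21.0, so H = (3.213, -20.75). ∠RHK = 41.4° gives HK at 57.40° from the x-axis; with |HK| = 29.2, K = (18.94, 3.847). HK is perpendicular to KS, so KS runs at 147.4°; with |KS| = 20.1, S = (2.012, 14.68). ∠KSZ = 140.3° gives SZ at -172.9° from the x-axis; with |SZ| = 9.5, Z = (-7.416, 13.50). ∠SZP = 110.2° gives ZP at -103.1° from the x-axis; with |ZP| = 21.9, P = (-12.38, -7.828). ∠ZPJ = 129.2° gives PJ at -52.30° from the x-axis; with |PJ| = 10.2, J = (-6.142, -15.90). The perpendicularity gives JE at right angles to PJ, so JE runs at 37.70°; with |JE| = 15.9, E = (6.439, -6.175). Then |HE| = |E − H| = 14.93.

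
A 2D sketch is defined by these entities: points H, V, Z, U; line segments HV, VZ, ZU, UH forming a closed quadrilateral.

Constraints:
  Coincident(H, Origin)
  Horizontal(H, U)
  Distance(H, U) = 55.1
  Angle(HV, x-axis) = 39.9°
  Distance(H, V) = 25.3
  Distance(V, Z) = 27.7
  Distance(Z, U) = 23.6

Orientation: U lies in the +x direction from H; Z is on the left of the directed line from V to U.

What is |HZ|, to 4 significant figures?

51.44

Checks: |VZ| = 27.70 ✓; |ZU| = 23.60 ✓.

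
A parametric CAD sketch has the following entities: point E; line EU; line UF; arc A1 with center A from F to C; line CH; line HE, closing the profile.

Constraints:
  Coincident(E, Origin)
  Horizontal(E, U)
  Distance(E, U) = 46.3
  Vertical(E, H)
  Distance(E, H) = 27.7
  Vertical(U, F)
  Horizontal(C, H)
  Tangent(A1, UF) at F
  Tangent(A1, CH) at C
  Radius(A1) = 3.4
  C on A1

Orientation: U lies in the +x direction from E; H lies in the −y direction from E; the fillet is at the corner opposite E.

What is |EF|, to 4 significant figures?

52.29

E is at the origin; E and U share the same y with |EU| = 46.3 and U on the +x side, so U = (46.30, 0.000). EH is vertical with |EH| = 27.7 and H on the −y side, so H = (0.000, -27.70). The virtual corner opposite E is at (46.30, -27.70). Since A1 is tangent to UF there, AF ⟂ UF and A1 meets CH tangentially, so AC is at right angles to CH, with radius 3.4, so the center A sits 3.4 in from both sides at A = (42.90, -24.30). That places the tangent points at F = (46.30, -24.30) on UF and C = (42.90, -27.70) on CH. Then |EF| = |F − E| = 52.29.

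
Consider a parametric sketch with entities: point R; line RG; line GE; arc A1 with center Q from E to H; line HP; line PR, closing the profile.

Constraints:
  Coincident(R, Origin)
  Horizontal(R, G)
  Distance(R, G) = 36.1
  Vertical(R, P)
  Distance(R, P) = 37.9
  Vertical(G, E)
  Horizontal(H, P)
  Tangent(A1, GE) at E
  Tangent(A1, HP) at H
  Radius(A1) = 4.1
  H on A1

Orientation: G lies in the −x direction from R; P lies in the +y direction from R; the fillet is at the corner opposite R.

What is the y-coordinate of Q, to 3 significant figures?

33.8

R and P share the same x with |RP| = 37.9 and P on the +y side, so P = (0.00, 37.9). The virtual corner opposite R is at (-36.1, 37.9). A1 meets GE tangentially, so QE is at right angles to GE and since A1 is tangent to HP there, QH ⟂ HP, with radius 4.1, so the center Q sits 4.1 in from both sides at Q = (-32.0, 33.8). So Q.y = 33.8.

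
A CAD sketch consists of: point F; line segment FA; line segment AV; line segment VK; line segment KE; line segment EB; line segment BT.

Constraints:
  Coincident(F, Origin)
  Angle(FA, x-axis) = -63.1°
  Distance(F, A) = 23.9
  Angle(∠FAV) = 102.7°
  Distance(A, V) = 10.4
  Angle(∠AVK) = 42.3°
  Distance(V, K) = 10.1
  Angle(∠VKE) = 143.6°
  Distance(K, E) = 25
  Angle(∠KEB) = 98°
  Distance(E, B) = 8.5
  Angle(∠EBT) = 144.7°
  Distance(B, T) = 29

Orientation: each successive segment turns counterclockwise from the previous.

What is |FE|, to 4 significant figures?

21.75

F is at the origin; FA runs at -63.1° with length 23.9, so A = (10.81, -21.31). ∠FAV = 102.7° gives AV at 14.20° from the x-axis; with |AV| = 10.4, V = (20.90, -18.76). ∠AVK = 42.3° gives VK at 151.9° from the x-axis; with |VK| = 10.1, K = (11.99, -14.01). ∠VKE = 143.6° gives KE at -171.7° from the x-axis; with |KE| = 25.0, E = (-12.75, -17.61). Then |FE| = |E − F| = 21.75.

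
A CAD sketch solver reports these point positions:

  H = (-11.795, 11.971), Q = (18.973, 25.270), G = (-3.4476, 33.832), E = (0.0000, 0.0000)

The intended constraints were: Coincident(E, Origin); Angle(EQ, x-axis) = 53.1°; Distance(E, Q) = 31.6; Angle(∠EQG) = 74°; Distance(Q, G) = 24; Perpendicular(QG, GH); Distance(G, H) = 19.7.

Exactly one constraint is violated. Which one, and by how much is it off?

Distance(G, H) = 19.7 — off by 3.70.

E = (0.00, 0.00) ✓; EQ at 53.10° ✓; |EQ| = 31.60 ✓; ∠EQG = 74.00° ✓; |QG| = 24.00 ✓; ∠(QG, GH) = 90.00° ✓; |GH| = 23.40 ✗.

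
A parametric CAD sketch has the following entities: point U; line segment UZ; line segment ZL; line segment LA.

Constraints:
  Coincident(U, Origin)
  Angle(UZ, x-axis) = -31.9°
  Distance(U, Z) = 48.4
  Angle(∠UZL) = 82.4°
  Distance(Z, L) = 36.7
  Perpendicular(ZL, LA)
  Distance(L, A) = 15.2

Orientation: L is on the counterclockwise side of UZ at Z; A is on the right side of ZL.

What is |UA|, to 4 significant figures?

70.06

∠UZL = 82.4°, so ZL runs at -31.9° + (180° − 82.4°) = 65.70° from the x-axis; with |ZL| = 36.7, L = Z + 36.7·(cos 65.70°, sin 65.70°) = (56.19, 7.872). ZL is perpendicular to LA; with |LA| = 15.2 on the right of ZL, A = L + 15.2·(0.9114, -0.4115) = (70.05, 1.617). Then |UA| = |A − U| = 70.06.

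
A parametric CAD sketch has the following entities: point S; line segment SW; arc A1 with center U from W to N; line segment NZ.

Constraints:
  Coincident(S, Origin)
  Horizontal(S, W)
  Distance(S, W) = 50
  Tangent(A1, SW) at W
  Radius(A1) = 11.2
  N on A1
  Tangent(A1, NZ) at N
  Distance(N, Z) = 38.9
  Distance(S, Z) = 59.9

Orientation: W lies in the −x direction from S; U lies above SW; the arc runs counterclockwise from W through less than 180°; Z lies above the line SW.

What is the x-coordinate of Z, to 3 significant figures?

-34.8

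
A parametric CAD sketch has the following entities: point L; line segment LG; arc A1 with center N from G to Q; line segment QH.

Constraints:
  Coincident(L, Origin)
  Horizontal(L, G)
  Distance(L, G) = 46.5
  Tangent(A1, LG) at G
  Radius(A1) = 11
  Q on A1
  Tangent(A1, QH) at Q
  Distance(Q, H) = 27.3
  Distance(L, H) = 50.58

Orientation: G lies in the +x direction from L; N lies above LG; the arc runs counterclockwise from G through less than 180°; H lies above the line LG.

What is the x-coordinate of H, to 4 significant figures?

33.86

Checks: L.y = 0.00, G.y = 0.00 ✓; |NQ| = 11.00 ✓; ∠(NQ, QH) = 90.00° ✓; |QH| = 27.30 ✓; |LH| = 50.58 ✓.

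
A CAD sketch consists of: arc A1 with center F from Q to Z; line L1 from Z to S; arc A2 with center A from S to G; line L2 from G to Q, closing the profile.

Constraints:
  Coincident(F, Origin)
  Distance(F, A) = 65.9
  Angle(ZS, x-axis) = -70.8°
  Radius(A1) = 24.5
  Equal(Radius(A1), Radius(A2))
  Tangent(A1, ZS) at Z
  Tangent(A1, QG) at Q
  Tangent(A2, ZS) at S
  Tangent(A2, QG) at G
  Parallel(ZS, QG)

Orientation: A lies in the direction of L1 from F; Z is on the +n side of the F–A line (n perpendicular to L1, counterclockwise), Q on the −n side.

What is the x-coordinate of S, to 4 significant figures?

44.81

Tangency of A1 to both parallel lines with radius 24.5 puts Z and Q at F ± 24.5·n: Z = (23.14, 8.057), Q = (-23.14, -8.057). Equal radii place S and G the same way about A: S = A + 24.5·n = (44.81, -54.18), G = A − 24.5·n = (-1.465, -70.29). So S.x = 44.81.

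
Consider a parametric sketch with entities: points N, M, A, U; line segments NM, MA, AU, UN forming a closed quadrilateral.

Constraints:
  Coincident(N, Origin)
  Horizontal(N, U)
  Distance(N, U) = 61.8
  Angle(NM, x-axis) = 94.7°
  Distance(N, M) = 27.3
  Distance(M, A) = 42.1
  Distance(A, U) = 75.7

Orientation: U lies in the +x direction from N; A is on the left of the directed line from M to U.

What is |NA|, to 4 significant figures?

66.09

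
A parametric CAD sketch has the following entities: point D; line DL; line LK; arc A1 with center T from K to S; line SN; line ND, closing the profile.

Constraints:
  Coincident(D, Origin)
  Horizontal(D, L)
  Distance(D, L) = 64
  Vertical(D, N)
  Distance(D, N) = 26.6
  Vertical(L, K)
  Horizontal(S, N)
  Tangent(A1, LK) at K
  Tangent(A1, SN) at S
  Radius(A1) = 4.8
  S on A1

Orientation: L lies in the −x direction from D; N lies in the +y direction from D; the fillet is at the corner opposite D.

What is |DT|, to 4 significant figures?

63.09

D is at the origin; D and L share the same y with |DL| = 64.0 and L on the −x side, so L = (-64.00, 0.000). D and N share the same x with |DN| = 26.6 and N on the +y side, so N = (0.000, 26.60). The virtual corner opposite D is at (-64.00, 26.60). Since A1 is tangent to LK there, TK ⟂ LK and A1 meets SN tangentially, so TS is at right angles to SN, with radius 4.8, so the center T sits 4.8 in from both sides at T = (-59.20, 21.80). Then |DT| = |T − D| = 63.09.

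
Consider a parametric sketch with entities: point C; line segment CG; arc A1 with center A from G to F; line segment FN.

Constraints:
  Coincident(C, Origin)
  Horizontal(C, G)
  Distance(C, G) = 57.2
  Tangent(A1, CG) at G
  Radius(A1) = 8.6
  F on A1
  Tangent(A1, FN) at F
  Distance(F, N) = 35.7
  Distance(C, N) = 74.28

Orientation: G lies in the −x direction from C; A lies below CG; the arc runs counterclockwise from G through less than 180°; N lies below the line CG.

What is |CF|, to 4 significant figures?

66.44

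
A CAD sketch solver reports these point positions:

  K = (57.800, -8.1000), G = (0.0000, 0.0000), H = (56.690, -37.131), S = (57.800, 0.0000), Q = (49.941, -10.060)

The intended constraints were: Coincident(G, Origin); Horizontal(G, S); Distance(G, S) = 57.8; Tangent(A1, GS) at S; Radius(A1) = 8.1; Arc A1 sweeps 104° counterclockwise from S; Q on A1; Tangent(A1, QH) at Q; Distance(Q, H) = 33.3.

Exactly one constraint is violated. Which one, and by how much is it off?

Distance(Q, H) = 33.3 — off by 5.40.

G = (0.00, 0.00) ✓; G.y = 0.00, S.y = 0.00 ✓; |GS| = 57.80 ✓; ∠(KS, SG) = 90.00° ✓; |KS| = 8.100 ✓; bearing(K→Q) − bearing(K→S) = 104.0° ✓; |KQ| = 8.100 ✓; ∠(KQ, QH) = 90.00° ✓; |QH| = 27.90 ✗.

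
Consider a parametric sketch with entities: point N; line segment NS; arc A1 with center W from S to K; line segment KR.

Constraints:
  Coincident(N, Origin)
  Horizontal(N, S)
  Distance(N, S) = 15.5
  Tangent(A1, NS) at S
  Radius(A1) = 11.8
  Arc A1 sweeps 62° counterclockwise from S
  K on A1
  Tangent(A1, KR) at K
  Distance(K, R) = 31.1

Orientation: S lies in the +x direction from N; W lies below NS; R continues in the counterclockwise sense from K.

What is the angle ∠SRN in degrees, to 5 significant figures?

20.810°

On A1, S sits at bearing 90° from W; a 62° counterclockwise sweep puts K at bearing 152°, so K = W + 11.8·(cos 152°, sin 152°) = (5.0812, -6.2602). Tangency of A1 to KR means the radius WK is perpendicular to KR, so KR runs along (−sin 152°, cos 152°); with |KR| = 31.1, R = (-9.5193, -33.720). Then cos ∠SRN = RS·RN / (|RS||RN|), giving 20.810°.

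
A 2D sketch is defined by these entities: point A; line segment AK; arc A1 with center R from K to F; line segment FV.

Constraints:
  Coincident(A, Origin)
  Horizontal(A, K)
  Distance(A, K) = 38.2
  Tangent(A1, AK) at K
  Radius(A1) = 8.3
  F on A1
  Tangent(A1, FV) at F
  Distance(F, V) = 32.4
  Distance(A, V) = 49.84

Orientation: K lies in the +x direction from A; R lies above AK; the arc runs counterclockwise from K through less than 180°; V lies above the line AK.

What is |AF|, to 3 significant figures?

47.1

Checks: |RF| = 8.300 ✓; ∠(RF, FV) = 90.00° ✓; |FV| = 32.40 ✓; |AV| = 49.84 ✓.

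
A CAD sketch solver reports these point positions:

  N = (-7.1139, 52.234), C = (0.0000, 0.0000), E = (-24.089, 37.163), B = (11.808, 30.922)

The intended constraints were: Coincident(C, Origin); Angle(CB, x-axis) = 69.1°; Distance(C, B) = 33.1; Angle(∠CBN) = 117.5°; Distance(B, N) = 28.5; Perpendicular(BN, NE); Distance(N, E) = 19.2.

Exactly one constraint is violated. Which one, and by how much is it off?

Distance(N, E) = 19.2 — off by 3.50.

C = (0.00, 0.00) ✓; CB at 69.10° ✓; |CB| = 33.10 ✓; ∠CBN = 117.5° ✓; |BN| = 28.50 ✓; ∠(BN, NE) = 90.00° ✓; |NE| = 22.70 ✗.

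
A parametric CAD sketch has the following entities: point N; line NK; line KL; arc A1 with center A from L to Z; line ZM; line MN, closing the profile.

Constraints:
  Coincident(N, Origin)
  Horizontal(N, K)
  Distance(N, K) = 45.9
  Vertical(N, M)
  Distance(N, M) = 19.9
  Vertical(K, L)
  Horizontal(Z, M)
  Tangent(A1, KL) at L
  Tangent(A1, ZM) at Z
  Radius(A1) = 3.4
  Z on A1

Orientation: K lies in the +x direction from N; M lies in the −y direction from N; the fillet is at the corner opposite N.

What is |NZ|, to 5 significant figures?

46.928

N is at the origin; NK is horizontal with |NK| = 45.9 and K on the +x side, so K = (45.900, 0.0000). NM is vertical with |NM| = 19.9 and M on the −y side, so M = (0.0000, -19.900). The virtual corner opposite N is at (45.900, -19.900). Tangency of A1 to KL means the radius AL is perpendicular to KL and A1 meets ZM tangentially, so AZ is at right angles to ZM, with radius 3.4, so the center A sits 3.4 in from both sides at A = (42.500, -16.500). That places the tangent points at L = (45.900, -16.500) on KL and Z = (42.500, -19.900) on ZM. Then |NZ| = |Z − N| = 46.928.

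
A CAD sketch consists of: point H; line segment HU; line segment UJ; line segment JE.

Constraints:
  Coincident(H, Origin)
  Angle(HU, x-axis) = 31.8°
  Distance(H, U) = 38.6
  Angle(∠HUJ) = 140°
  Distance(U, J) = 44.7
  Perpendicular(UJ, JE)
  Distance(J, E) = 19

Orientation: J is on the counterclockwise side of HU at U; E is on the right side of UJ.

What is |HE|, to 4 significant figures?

86.23

∠HUJ = 140.0°, so UJ runs at 31.8° + (180° − 140.0°) = 71.80° from the x-axis; with |UJ| = 44.7, J = U + 44.7·(cos 71.80°, sin 71.80°) = (46.77, 62.80). UJ is perpendicular to JE; with |JE| = 19.0 on the right of UJ, E = J + 19.0·(0.9500, -0.3123) = (64.82, 56.87). Then |HE| = |E − H| = 86.23.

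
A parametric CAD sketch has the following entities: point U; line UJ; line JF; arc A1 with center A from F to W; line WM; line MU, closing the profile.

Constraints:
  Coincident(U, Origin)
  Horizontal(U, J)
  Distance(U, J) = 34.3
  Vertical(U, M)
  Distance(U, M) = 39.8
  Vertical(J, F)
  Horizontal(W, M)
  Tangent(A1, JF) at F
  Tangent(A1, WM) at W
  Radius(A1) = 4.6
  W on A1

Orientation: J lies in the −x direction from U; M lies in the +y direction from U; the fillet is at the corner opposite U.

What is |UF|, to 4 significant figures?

49.15

U is at the origin; U and J share the same y with |UJ| = 34.3 and J on the −x side, so J = (-34.30, 0.000). UM is vertical with |UM| = 39.8 and M on the +y side, so M = (0.000, 39.80). The virtual corner opposite U is at (-34.30, 39.80). Tangency of A1 to JF means the radius AF is perpendicular to JF and tangency of A1 to WM means the radius AW is perpendicular to WM, with radius 4.6, so the center A sits 4.6 in from both sides at A = (-29.70, 35.20). That places the tangent points at F = (-34.30, 35.20) on JF and W = (-29.70, 39.80) on WM. Then |UF| = |F − U| = 49.15.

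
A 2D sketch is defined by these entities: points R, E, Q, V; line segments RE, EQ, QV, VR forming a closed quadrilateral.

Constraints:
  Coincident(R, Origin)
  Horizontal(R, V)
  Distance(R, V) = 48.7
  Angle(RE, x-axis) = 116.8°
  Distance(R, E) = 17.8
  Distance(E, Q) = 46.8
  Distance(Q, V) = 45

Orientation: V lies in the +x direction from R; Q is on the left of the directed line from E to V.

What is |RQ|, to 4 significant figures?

51.87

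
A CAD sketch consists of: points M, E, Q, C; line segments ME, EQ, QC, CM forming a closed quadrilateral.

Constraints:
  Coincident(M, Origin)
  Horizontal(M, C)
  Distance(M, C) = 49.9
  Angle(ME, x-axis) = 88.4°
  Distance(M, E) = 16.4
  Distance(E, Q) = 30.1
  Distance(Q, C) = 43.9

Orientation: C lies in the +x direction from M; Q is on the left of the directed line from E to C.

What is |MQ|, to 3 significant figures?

42.6

M is at the origin; M and C share the same y with |MC| = 49.9 and C in +x, so C = (49.9, 0). ME runs at 88.4° with |ME| = 16.4, so E = (0.458, 16.4). Q is determined by |EQ| = 30.1 and |QC| = 43.9 together: it lies at the intersection of circle(E, 30.1) and circle(C, 43.9). With |EC| = 52.1, the foot of the radical line on EC is 16.2 from E and the perpendicular offset is √(30.1² − 16.2²) = 25.3. Taking the left-of-EC solution: Q = (23.9, 35.3).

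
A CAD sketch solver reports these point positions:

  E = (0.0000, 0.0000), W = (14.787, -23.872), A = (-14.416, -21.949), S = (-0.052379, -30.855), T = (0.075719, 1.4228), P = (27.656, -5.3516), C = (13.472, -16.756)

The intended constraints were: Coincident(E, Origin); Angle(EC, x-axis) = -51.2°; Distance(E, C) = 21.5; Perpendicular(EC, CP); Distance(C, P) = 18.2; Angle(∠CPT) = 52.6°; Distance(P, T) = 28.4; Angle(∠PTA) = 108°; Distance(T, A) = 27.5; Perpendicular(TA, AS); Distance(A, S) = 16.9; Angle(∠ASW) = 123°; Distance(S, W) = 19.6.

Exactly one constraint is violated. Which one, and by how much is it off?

Distance(S, W) = 19.6 — off by 3.20.

E = (0.00, 0.00) ✓; EC at -51.20° ✓; |EC| = 21.50 ✓; ∠(EC, CP) = 90.00° ✓; |CP| = 18.20 ✓; ∠CPT = 52.60° ✓; |PT| = 28.40 ✓; ∠PTA = 108.0° ✓; |TA| = 27.50 ✓; ∠(TA, AS) = 90.00° ✓; |AS| = 16.90 ✓; ∠ASW = 123.0° ✓; |SW| = 16.40 ✗.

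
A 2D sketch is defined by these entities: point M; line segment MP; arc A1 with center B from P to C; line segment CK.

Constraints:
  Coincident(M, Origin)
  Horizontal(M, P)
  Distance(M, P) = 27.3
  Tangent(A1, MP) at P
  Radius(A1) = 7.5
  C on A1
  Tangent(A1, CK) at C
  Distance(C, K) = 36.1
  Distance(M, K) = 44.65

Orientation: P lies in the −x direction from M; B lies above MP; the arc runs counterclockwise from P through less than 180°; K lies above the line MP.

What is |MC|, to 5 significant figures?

20.890

Checks: M = (0.00, 0.00) ✓; |BC| = 7.500 ✓; ∠(BC, CK) = 90.00° ✓; |CK| = 36.10 ✓; |MK| = 44.65 ✓.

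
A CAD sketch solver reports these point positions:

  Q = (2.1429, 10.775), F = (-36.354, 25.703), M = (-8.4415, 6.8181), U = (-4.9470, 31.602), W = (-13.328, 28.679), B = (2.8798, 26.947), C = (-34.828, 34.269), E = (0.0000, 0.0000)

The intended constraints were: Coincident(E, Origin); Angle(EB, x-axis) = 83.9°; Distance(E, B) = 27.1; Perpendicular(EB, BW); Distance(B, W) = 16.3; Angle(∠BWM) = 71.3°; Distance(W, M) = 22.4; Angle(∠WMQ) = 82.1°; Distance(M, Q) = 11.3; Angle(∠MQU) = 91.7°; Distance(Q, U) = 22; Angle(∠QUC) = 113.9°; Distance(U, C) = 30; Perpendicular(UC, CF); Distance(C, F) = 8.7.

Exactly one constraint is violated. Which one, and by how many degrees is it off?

Perpendicular(UC, CF) — off by 5.00°.

E = (0.00, 0.00) ✓; EB at 83.90° ✓; |EB| = 27.10 ✓; ∠(EB, BW) = 90.00° ✓; |BW| = 16.30 ✓; ∠BWM = 71.30° ✓; |WM| = 22.40 ✓; ∠WMQ = 82.10° ✓; |MQ| = 11.30 ✓; ∠MQU = 91.70° ✓; |QU| = 22.00 ✓; ∠QUC = 113.9° ✓; |UC| = 30.00 ✓; ∠(UC, CF) = 85.00° ✗; |CF| = 8.701 ✓.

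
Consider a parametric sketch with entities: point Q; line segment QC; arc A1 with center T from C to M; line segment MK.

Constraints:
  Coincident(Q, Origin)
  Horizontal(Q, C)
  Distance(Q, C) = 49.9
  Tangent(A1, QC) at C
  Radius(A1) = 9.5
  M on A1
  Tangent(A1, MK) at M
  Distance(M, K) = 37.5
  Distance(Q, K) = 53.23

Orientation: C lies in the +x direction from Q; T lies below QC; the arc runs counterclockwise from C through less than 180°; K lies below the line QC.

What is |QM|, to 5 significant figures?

41.328

Checks: |TM| = 9.500 ✓; ∠(TM, MK) = 90.00° ✓; |MK| = 37.50 ✓; |QK| = 53.23 ✓.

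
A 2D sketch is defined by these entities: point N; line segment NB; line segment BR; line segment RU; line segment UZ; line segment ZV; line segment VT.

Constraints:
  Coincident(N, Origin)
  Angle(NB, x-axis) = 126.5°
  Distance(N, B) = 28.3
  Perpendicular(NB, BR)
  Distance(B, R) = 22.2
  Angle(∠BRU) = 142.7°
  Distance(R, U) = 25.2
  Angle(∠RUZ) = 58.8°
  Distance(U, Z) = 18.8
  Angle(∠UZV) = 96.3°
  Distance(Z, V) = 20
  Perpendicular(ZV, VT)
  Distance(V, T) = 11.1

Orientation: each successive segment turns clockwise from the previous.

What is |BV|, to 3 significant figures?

16.1

N is at the origin; NB runs at 126.5° with length 28.3, so B = (-16.8, 22.7). NB ⟂ BR, so BR runs at 36.5°; with |BR| = 22.2, R = (1.01, 36.0). ∠BRU = 142.7° gives RU at -0.800° from the x-axis; with |RU| = 25.2, U = (26.2, 35.6). ∠RUZ = 58.8° gives UZ at -122° from the x-axis; with |UZ| = 18.8, Z = (16.2, 19.7). ∠UZV = 96.3° gives ZV at 154° from the x-axis; with |ZV| = 20.0, V = (-1.77, 28.3). Then |BV| = |V − B| = 16.1.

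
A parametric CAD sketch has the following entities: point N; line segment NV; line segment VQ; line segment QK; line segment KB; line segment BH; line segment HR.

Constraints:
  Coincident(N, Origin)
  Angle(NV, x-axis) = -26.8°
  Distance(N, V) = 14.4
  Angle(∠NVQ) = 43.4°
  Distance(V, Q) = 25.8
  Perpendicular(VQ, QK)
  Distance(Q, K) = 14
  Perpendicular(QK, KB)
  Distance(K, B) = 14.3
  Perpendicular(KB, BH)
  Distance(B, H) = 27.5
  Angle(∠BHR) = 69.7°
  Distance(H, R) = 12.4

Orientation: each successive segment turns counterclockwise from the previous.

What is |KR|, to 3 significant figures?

23.4

N is at the origin; NV runs at -26.8° with length 14.4, so V = (12.9, -6.49). ∠NVQ = 43.4° gives VQ at 110° from the x-axis; with |VQ| = 25.8, Q = (4.11, 17.8). VQ ⟂ QK, so QK runs at -160°; with |QK| = 14.0, K = (-9.06, 13.0). QK ⟂ KB, so KB runs at -70.2°; with |KB| = 14.3, B = (-4.21, -0.415). The perpendicularity gives BH at right angles to KB, so BH runs at 19.8°; with |BH| = 27.5, H = (21.7, 8.90). ∠BHR = 69.7° gives HR at 130° from the x-axis; with |HR| = 12.4, R = (13.7, 18.4). Then |KR| = |R − K| = 23.4.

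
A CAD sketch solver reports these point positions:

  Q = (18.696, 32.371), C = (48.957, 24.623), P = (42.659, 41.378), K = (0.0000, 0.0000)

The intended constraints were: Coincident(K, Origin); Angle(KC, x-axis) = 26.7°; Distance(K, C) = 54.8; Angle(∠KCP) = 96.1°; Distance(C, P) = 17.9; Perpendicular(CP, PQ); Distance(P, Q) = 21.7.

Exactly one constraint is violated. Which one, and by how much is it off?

Distance(P, Q) = 21.7 — off by 3.90.

K = (0.00, 0.00) ✓; KC at 26.70° ✓; |KC| = 54.80 ✓; ∠KCP = 96.10° ✓; |CP| = 17.90 ✓; ∠(CP, PQ) = 90.00° ✓; |PQ| = 25.60 ✗.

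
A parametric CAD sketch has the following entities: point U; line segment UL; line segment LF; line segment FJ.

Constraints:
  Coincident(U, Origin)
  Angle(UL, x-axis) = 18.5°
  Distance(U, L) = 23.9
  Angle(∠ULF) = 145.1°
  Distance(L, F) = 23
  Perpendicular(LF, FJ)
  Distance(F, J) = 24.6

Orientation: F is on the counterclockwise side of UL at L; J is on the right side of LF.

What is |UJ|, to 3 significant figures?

57.3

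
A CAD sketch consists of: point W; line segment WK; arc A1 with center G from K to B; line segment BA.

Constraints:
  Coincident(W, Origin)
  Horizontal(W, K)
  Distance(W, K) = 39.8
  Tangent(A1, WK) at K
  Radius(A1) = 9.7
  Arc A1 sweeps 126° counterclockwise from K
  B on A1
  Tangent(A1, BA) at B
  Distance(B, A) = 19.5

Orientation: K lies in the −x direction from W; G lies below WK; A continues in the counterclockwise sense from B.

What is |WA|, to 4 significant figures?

47.76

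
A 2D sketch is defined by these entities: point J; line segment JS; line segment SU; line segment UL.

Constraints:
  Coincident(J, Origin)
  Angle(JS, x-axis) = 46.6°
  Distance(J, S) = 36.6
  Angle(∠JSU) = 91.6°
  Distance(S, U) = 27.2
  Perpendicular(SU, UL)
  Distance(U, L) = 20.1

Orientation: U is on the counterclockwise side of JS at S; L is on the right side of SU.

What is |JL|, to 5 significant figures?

63.323

∠JSU = 91.6°, so SU runs at 46.6° + (180° − 91.6°) = 135.00° from the x-axis; with |SU| = 27.2, U = S + 27.2·(cos 135.00°, sin 135.00°) = (5.9141, 45.826). SU is perpendicular to UL; with |UL| = 20.1 on the right of SU, L = U + 20.1·(0.70711, 0.70711) = (20.127, 60.039). Then |JL| = |L − J| = 63.323.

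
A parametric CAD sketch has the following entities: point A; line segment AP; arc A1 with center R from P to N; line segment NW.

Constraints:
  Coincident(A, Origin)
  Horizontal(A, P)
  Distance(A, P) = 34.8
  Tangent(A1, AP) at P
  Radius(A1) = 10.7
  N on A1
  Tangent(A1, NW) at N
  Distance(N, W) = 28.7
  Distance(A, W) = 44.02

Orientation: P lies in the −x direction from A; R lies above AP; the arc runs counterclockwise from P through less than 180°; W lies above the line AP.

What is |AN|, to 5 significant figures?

26.039

A is at the origin; A and P share the same y with |AP| = 34.8 and P on the −x side, so P = (-34.800, 0.0000). Since A1 is tangent to AP there, RP ⟂ AP, so R = P + (0, 10.7) = (-34.800, 10.700). Since RN ⟂ NW (tangency), |RW| = √(10.7² + 28.7²) = 30.630 regardless of where N sits on A1. So W lies on both circle(A, 44.02) and circle(R, 30.630); the above-AP intersection is W = (-21.616, 38.347). N is the foot of the tangent from W: N = (-24.142, 9.7585).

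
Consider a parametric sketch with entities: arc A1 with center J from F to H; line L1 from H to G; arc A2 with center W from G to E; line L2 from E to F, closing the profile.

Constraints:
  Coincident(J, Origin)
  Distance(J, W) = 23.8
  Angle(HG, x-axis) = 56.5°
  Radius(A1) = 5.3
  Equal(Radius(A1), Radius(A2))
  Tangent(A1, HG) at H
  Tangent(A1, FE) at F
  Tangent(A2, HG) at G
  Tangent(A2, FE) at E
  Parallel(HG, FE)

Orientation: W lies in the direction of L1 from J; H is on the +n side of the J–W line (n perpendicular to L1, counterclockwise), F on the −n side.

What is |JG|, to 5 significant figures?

24.383

The slot axis is L1's direction at 56.5°, so u = (cos 56.5°, sin 56.5°) = (0.55194, 0.83389) and n = (−sin 56.5°, cos 56.5°) = (-0.83389, 0.55194). J is at the origin and W lies 23.8 along u from J, so W = 23.8·u = (13.136, 19.846). Tangency of A1 to both parallel lines with radius 5.3 puts H and F at J ± 5.3·n: H = (-4.4196, 2.9253), F = (4.4196, -2.9253). Equal radii place G and E the same way about W: G = W + 5.3·n = (8.7165, 22.772), E = W − 5.3·n = (17.556, 16.921). Then |JG| = |G − J| = 24.383.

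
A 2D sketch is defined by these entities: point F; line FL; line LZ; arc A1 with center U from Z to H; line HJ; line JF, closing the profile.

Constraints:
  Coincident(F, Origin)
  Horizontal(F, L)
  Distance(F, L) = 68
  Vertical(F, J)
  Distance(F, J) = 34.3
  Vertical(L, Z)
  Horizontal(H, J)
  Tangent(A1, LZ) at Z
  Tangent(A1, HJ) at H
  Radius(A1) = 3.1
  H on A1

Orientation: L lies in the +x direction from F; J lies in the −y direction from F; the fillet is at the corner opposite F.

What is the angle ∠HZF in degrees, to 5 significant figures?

69.647°

F is at the origin; FL is horizontal with |FL| = 68.0 and L on the +x side, so L = (68.000, 0.0000). F and J share the same x with |FJ| = 34.3 and J on the −y side, so J = (0.0000, -34.300). The virtual corner opposite F is at (68.000, -34.300). Tangency of A1 to LZ means the radius UZ is perpendicular to LZ and since A1 is tangent to HJ there, UH ⟂ HJ, with radius 3.1, so the center U sits 3.1 in from both sides at U = (64.900, -31.200). That places the tangent points at Z = (68.000, -31.200) on LZ and H = (64.900, -34.300) on HJ. Then cos ∠HZF = ZH·ZF / (|ZH||ZF|), giving 69.647°.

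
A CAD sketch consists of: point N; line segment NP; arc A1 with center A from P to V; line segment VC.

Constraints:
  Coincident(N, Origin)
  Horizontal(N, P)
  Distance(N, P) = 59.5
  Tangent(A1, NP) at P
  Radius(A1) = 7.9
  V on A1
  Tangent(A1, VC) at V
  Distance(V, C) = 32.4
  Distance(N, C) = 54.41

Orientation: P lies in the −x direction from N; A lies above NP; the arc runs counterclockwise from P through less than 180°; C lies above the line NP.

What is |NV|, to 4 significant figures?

52.33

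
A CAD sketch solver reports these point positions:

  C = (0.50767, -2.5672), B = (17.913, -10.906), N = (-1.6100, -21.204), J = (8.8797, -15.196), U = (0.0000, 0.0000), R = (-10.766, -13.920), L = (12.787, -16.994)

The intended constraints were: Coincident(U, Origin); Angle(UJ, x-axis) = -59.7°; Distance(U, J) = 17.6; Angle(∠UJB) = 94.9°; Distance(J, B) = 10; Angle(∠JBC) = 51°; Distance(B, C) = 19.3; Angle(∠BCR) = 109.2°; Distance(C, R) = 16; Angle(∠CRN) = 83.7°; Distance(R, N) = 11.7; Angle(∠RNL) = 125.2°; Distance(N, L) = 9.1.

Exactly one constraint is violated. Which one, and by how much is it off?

Distance(N, L) = 9.1 — off by 5.90.

U = (0.00, 0.00) ✓; UJ at -59.70° ✓; |UJ| = 17.60 ✓; ∠UJB = 94.90° ✓; |JB| = 10.00 ✓; ∠JBC = 51.00° ✓; |BC| = 19.30 ✓; ∠BCR = 109.2° ✓; |CR| = 16.00 ✓; ∠CRN = 83.70° ✓; |RN| = 11.70 ✓; ∠RNL = 125.2° ✓; |NL| = 15.00 ✗.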